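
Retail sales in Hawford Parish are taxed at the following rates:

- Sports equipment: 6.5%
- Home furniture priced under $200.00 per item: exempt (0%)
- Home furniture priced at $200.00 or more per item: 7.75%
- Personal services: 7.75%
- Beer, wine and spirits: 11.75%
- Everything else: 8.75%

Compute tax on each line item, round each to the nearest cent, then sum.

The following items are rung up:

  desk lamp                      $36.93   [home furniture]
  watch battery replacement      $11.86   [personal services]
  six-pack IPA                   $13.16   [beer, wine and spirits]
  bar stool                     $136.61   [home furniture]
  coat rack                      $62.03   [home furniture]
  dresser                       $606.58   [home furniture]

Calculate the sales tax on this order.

Desk lamp $36.93: home furniture, under $200.00 → 0% → $0.00
Watch battery replacement $11.86: personal services → 7.75% → $0.92
Six-pack IPA $13.16: beer, wine and spirits → 11.75% → $1.55
Bar stool $136.61: home furniture, under $200.00 → 0% → $0.00
Coat rack $62.03: home furniture, under $200.00 → 0% → $0.00
Dresser $606.58: home furniture, $200.00 or more → 7.75% → $47.01
Total tax = $0.92 + $1.55 + $47.01 = $49.48

$49.48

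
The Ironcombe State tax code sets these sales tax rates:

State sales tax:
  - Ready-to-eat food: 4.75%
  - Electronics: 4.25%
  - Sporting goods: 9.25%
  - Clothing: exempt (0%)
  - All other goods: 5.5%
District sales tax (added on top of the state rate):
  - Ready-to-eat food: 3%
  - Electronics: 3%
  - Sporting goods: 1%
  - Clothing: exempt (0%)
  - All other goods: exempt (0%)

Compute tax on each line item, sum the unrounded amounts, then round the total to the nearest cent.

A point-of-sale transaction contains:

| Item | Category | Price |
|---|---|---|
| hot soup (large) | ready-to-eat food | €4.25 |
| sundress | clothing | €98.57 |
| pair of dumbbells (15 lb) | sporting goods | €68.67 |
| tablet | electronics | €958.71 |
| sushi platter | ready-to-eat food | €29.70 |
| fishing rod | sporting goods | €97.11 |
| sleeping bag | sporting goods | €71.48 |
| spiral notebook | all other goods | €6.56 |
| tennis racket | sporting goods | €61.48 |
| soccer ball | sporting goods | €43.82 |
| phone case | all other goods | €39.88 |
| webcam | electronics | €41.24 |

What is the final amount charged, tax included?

Hot soup (large) €4.25: ready-to-eat food → 4.75% + 3% district = 7.75% → €0.329375
Sundress €98.57: clothing → 0% + 0% district = 0% → €0.00
Pair of dumbbells (15 lb) €68.67: sporting goods → 9.25% + 1% district = 10.25% → €7.038675
Tablet €958.71: electronics → 4.25% + 3% district = 7.25% → €69.506475
Sushi platter €29.70: ready-to-eat food → 4.75% + 3% district = 7.75% → €2.30175
Fishing rod €97.11: sporting goods → 9.25% + 1% district = 10.25% → €9.953775
Sleeping bag €71.48: sporting goods → 9.25% + 1% district = 10.25% → €7.3267
Spiral notebook €6.56: all other goods → 5.5% + 0% district = 5.5% → €0.3608
Tennis racket €61.48: sporting goods → 9.25% + 1% district = 10.25% → €6.3017
Soccer ball €43.82: sporting goods → 9.25% + 1% district = 10.25% → €4.49155
Phone case €39.88: all other goods → 5.5% + 0% district = 5.5% → €2.1934
Webcam €41.24: electronics → 4.25% + 3% district = 7.25% → €2.9899
Subtotal = €1521.47; unrounded tax = €112.7941 → €112.79; total due = €1634.26

€1634.26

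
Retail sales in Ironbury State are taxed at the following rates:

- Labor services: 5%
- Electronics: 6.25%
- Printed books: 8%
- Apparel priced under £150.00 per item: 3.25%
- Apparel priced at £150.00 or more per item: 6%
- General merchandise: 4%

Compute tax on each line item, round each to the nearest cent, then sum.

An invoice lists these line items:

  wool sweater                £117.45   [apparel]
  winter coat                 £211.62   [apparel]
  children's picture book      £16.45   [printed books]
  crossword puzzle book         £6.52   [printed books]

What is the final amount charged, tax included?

Wool sweater £117.45: apparel, under £150.00 → 3.25% → £3.82
Winter coat £211.62: apparel, £150.00 or more → 6% → £12.70
Children's picture book £16.45: printed books → 8% → £1.32
Crossword puzzle book £6.52: printed books → 8% → £0.52
Subtotal = £352.04; tax = £18.36; total due = £370.40

£370.40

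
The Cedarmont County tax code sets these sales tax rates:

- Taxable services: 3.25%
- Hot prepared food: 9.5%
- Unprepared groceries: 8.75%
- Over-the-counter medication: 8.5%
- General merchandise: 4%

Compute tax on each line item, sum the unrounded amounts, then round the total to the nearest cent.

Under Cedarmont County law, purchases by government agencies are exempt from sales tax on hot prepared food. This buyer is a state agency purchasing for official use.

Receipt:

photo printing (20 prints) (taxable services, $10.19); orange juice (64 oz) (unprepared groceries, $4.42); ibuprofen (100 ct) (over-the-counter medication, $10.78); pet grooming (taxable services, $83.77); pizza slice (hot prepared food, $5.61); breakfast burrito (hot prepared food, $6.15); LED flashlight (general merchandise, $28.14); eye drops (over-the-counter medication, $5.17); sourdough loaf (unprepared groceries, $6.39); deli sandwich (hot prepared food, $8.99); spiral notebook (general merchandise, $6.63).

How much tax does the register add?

$6.75

Photo printing (20 prints) $10.19: taxable services → 3.25% → $0.331175
Orange juice (64 oz) $4.42: unprepared groceries → 8.75% → $0.38675
Ibuprofen (100 ct) $10.78: over-the-counter medication → 8.5% → $0.9163
Pet grooming $83.77: taxable services → 3.25% → $2.722525
Pizza slice $5.61: hot prepared food, buyer-exempt → 0% → $0.00
Breakfast burrito $6.15: hot prepared food, buyer-exempt → 0% → $0.00
LED flashlight $28.14: general merchandise → 4% → $1.1256
Eye drops $5.17: over-the-counter medication → 8.5% → $0.43945
Sourdough loaf $6.39: unprepared groceries → 8.75% → $0.559125
Deli sandwich $8.99: hot prepared food, buyer-exempt → 0% → $0.00
Spiral notebook $6.63: general merchandise → 4% → $0.2652
Unrounded tax sum = $6.746125 → $6.75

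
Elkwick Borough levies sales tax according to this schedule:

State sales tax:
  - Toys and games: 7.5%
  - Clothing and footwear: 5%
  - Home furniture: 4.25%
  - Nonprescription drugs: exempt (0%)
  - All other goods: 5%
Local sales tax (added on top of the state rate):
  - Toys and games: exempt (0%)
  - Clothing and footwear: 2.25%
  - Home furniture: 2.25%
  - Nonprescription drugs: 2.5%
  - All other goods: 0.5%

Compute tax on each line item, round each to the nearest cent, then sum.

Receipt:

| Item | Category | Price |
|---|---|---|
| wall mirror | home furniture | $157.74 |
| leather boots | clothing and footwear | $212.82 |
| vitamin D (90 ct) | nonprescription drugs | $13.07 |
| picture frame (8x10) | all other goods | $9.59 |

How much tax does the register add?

$26.54

Wall mirror $157.74: home furniture → 4.25% + 2.25% local = 6.5% → $10.25
Leather boots $212.82: clothing and footwear → 5% + 2.25% local = 7.25% → $15.43
Vitamin D (90 ct) $13.07: nonprescription drugs → 0% + 2.5% local = 2.5% → $0.33
Picture frame (8x10) $9.59: all other goods → 5% + 0.5% local = 5.5% → $0.53
Total tax = $10.25 + $15.43 + $0.33 + $0.53 = $26.54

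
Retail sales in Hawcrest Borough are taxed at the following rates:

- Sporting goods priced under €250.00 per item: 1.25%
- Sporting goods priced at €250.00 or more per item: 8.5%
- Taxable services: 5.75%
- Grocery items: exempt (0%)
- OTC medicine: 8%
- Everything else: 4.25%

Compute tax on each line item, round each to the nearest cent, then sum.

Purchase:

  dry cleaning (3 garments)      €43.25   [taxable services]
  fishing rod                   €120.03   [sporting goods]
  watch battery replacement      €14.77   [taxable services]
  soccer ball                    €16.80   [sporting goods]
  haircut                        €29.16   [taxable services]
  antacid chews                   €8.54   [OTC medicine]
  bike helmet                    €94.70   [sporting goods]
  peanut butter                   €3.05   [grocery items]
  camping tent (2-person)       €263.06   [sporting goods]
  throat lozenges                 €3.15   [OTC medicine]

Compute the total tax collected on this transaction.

€31.20

Dry cleaning (3 garments) €43.25: taxable services → 5.75% → €2.49
Fishing rod €120.03: sporting goods, under €250.00 → 1.25% → €1.50
Watch battery replacement €14.77: taxable services → 5.75% → €0.85
Soccer ball €16.80: sporting goods, under €250.00 → 1.25% → €0.21
Haircut €29.16: taxable services → 5.75% → €1.68
Antacid chews €8.54: OTC medicine → 8% → €0.68
Bike helmet €94.70: sporting goods, under €250.00 → 1.25% → €1.18
Peanut butter €3.05: grocery items → 0% → €0.00
Camping tent (2-person) €263.06: sporting goods, €250.00 or more → 8.5% → €22.36
Throat lozenges €3.15: OTC medicine → 8% → €0.25
Total tax = €2.49 + €1.50 + €0.85 + €0.21 + €1.68 + €0.68 + €1.18 + €22.36 + €0.25 = €31.20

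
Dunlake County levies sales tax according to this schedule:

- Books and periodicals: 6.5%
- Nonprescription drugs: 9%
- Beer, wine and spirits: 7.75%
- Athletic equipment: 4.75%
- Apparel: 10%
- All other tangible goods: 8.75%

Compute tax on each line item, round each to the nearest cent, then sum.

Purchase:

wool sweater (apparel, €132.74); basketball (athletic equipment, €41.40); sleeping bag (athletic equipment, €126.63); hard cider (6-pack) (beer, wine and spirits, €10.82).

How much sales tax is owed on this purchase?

Wool sweater €132.74: apparel → 10% → €13.27
Basketball €41.40: athletic equipment → 4.75% → €1.97
Sleeping bag €126.63: athletic equipment → 4.75% → €6.01
Hard cider (6-pack) €10.82: beer, wine and spirits → 7.75% → €0.84
Total tax = €13.27 + €1.97 + €6.01 + €0.84 = €22.09

€22.09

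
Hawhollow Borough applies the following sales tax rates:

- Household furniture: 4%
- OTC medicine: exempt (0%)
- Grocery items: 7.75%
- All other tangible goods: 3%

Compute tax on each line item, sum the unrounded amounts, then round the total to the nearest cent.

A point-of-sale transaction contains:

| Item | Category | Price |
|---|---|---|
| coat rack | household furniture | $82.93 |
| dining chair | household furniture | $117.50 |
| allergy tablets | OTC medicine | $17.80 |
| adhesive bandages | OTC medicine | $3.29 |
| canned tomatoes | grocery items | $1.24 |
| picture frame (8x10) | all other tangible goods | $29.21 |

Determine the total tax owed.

$8.99

Coat rack $82.93: household furniture → 4% → $3.3172
Dining chair $117.50: household furniture → 4% → $4.70
Allergy tablets $17.80: OTC medicine → 0% → $0.00
Adhesive bandages $3.29: OTC medicine → 0% → $0.00
Canned tomatoes $1.24: grocery items → 7.75% → $0.0961
Picture frame (8x10) $29.21: all other tangible goods → 3% → $0.8763
Unrounded tax sum = $8.9896 → $8.99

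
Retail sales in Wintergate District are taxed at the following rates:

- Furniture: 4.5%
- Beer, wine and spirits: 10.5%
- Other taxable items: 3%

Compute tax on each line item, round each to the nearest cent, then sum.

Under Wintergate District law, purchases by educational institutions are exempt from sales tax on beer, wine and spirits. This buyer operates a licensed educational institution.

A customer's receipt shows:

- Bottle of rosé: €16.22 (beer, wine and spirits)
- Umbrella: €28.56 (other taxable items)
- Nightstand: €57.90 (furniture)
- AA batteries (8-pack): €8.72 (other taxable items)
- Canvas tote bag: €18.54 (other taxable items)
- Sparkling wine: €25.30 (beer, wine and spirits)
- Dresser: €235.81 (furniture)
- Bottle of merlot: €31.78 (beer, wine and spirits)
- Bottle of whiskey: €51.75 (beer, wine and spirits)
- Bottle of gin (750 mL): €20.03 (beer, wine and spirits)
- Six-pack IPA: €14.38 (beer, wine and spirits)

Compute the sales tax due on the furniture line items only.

€13.22

Nightstand €57.90: furniture → 4.5% → €2.61
Dresser €235.81: furniture → 4.5% → €10.61
Tax on furniture = €2.61 + €10.61 = €13.22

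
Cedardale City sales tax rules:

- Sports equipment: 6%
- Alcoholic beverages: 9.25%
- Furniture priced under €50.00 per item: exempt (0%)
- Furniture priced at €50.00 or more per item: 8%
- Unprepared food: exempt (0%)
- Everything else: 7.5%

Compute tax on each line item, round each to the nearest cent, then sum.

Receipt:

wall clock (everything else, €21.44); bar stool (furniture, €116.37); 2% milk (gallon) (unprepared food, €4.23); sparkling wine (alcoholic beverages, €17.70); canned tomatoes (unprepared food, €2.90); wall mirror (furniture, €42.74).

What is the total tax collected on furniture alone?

Bar stool €116.37: furniture, €50.00 or more → 8% → €9.31
Wall mirror €42.74: furniture, under €50.00 → 0% → €0.00
Tax on furniture = €9.31 + €0.00 = €9.31

€9.31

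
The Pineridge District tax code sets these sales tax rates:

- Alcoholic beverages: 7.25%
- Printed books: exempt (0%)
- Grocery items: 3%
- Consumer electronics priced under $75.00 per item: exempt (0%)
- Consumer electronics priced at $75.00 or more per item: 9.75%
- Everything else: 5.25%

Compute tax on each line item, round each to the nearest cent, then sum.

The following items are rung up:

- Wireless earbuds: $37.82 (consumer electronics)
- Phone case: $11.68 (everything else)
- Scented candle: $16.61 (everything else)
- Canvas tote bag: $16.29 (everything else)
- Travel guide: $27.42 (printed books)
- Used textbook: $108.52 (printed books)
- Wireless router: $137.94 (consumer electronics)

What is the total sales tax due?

Wireless earbuds $37.82: consumer electronics, under $75.00 → 0% → $0.00
Phone case $11.68: everything else → 5.25% → $0.61
Scented candle $16.61: everything else → 5.25% → $0.87
Canvas tote bag $16.29: everything else → 5.25% → $0.86
Travel guide $27.42: printed books → 0% → $0.00
Used textbook $108.52: printed books → 0% → $0.00
Wireless router $137.94: consumer electronics, $75.00 or more → 9.75% → $13.45
Total tax = $0.61 + $0.87 + $0.86 + $13.45 = $15.79

$15.79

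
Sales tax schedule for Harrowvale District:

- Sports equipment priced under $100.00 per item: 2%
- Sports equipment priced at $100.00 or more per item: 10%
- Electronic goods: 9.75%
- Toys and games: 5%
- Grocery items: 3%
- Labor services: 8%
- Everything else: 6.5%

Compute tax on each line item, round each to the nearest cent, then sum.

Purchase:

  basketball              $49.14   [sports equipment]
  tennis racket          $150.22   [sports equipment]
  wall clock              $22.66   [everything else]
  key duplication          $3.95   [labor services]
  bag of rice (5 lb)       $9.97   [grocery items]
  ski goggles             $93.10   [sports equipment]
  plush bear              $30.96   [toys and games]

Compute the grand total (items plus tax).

Basketball $49.14: sports equipment, under $100.00 → 2% → $0.98
Tennis racket $150.22: sports equipment, $100.00 or more → 10% → $15.02
Wall clock $22.66: everything else → 6.5% → $1.47
Key duplication $3.95: labor services → 8% → $0.32
Bag of rice (5 lb) $9.97: grocery items → 3% → $0.30
Ski goggles $93.10: sports equipment, under $100.00 → 2% → $1.86
Plush bear $30.96: toys and games → 5% → $1.55
Subtotal = $360.00; tax = $21.50; total due = $381.50

$381.50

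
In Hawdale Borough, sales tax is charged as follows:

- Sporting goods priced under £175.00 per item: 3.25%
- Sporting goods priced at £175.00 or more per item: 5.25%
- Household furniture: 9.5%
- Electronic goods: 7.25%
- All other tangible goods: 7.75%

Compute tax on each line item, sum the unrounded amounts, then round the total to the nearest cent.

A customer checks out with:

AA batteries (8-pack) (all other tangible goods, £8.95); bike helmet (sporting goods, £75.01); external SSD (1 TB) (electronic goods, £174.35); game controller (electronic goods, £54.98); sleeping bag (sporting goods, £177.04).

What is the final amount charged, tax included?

£519.38

AA batteries (8-pack) £8.95: all other tangible goods → 7.75% → £0.693625
Bike helmet £75.01: sporting goods, under £175.00 → 3.25% → £2.437825
External SSD (1 TB) £174.35: electronic goods → 7.25% → £12.640375
Game controller £54.98: electronic goods → 7.25% → £3.98605
Sleeping bag £177.04: sporting goods, £175.00 or more → 5.25% → £9.2946
Subtotal = £490.33; unrounded tax = £29.052475 → £29.05; total due = £519.38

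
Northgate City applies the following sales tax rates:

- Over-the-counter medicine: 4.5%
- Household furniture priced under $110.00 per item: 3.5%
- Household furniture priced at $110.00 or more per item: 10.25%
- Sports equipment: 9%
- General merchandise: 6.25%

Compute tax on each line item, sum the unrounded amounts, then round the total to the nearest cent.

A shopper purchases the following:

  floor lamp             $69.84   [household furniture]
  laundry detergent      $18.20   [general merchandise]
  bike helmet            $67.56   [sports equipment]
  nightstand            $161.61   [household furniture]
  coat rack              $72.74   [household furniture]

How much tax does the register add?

$28.77

Floor lamp $69.84: household furniture, under $110.00 → 3.5% → $2.4444
Laundry detergent $18.20: general merchandise → 6.25% → $1.1375
Bike helmet $67.56: sports equipment → 9% → $6.0804
Nightstand $161.61: household furniture, $110.00 or more → 10.25% → $16.565025
Coat rack $72.74: household furniture, under $110.00 → 3.5% → $2.5459
Unrounded tax sum = $28.773225 → $28.77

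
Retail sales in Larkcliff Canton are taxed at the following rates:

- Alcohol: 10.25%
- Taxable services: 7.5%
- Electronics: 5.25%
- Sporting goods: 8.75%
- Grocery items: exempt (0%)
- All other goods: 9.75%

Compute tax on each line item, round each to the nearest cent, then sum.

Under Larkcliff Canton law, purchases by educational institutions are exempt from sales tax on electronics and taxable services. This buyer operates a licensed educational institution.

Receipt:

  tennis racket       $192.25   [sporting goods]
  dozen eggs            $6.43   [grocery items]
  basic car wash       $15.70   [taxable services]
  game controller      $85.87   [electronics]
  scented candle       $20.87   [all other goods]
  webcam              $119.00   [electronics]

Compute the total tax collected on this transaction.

$18.85

Tennis racket $192.25: sporting goods → 8.75% → $16.82
Dozen eggs $6.43: grocery items → 0% → $0.00
Basic car wash $15.70: taxable services, buyer-exempt → 0% → $0.00
Game controller $85.87: electronics, buyer-exempt → 0% → $0.00
Scented candle $20.87: all other goods → 9.75% → $2.03
Webcam $119.00: electronics, buyer-exempt → 0% → $0.00
Total tax = $16.82 + $2.03 = $18.85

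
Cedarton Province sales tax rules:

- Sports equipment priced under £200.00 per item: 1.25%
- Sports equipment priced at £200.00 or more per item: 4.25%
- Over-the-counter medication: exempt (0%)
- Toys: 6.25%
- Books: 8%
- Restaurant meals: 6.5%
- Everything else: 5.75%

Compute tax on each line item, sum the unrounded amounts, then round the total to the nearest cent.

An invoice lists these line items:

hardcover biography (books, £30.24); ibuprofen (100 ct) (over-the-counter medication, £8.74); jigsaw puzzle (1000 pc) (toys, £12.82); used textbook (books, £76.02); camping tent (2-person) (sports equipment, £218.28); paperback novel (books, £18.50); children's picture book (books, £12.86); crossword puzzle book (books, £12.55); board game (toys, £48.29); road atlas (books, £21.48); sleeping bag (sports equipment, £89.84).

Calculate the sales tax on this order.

Hardcover biography £30.24: books → 8% → £2.4192
Ibuprofen (100 ct) £8.74: over-the-counter medication → 0% → £0.00
Jigsaw puzzle (1000 pc) £12.82: toys → 6.25% → £0.80125
Used textbook £76.02: books → 8% → £6.0816
Camping tent (2-person) £218.28: sports equipment, £200.00 or more → 4.25% → £9.2769
Paperback novel £18.50: books → 8% → £1.48
Children's picture book £12.86: books → 8% → £1.0288
Crossword puzzle book £12.55: books → 8% → £1.004
Board game £48.29: toys → 6.25% → £3.018125
Road atlas £21.48: books → 8% → £1.7184
Sleeping bag £89.84: sports equipment, under £200.00 → 1.25% → £1.123
Unrounded tax sum = £27.951275 → £27.95

£27.95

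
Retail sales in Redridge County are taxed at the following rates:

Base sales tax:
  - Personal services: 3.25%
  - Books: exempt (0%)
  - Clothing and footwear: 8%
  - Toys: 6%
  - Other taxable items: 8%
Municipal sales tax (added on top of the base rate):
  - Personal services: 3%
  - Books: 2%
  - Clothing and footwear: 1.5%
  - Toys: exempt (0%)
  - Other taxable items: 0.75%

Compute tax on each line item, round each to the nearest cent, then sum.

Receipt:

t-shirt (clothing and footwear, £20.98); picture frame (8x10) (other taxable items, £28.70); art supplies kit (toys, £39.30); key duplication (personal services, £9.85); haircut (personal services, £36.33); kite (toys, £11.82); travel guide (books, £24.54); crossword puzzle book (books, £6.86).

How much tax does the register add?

T-shirt £20.98: clothing and footwear → 8% + 1.5% municipal = 9.5% → £1.99
Picture frame (8x10) £28.70: other taxable items → 8% + 0.75% municipal = 8.75% → £2.51
Art supplies kit £39.30: toys → 6% + 0% municipal = 6% → £2.36
Key duplication £9.85: personal services → 3.25% + 3% municipal = 6.25% → £0.62
Haircut £36.33: personal services → 3.25% + 3% municipal = 6.25% → £2.27
Kite £11.82: toys → 6% + 0% municipal = 6% → £0.71
Travel guide £24.54: books → 0% + 2% municipal = 2% → £0.49
Crossword puzzle book £6.86: books → 0% + 2% municipal = 2% → £0.14
Total tax = £1.99 + £2.51 + £2.36 + £0.62 + £2.27 + £0.71 + £0.49 + £0.14 = £11.09

£11.09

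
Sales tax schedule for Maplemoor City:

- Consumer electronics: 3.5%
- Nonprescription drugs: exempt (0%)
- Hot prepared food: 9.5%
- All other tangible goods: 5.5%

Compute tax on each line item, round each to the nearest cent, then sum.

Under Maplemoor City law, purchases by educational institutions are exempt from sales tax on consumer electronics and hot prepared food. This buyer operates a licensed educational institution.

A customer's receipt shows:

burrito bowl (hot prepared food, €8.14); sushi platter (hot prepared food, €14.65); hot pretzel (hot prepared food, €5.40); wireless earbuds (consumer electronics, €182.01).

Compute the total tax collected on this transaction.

€0.00

Burrito bowl €8.14: hot prepared food, buyer-exempt → 0% → €0.00
Sushi platter €14.65: hot prepared food, buyer-exempt → 0% → €0.00
Hot pretzel €5.40: hot prepared food, buyer-exempt → 0% → €0.00
Wireless earbuds €182.01: consumer electronics, buyer-exempt → 0% → €0.00
Total tax = €0.00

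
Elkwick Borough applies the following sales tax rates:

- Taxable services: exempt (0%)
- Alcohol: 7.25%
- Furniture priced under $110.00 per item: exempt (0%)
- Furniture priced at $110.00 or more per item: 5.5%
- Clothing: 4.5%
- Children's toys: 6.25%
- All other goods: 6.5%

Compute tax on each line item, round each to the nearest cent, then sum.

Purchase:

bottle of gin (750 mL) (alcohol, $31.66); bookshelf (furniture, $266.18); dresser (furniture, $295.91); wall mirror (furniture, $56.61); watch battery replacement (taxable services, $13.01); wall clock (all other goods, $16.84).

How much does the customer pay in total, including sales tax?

Bottle of gin (750 mL) $31.66: alcohol → 7.25% → $2.30
Bookshelf $266.18: furniture, $110.00 or more → 5.5% → $14.64
Dresser $295.91: furniture, $110.00 or more → 5.5% → $16.28
Wall mirror $56.61: furniture, under $110.00 → 0% → $0.00
Watch battery replacement $13.01: taxable services → 0% → $0.00
Wall clock $16.84: all other goods → 6.5% → $1.09
Subtotal = $680.21; tax = $34.31; total due = $714.52

$714.52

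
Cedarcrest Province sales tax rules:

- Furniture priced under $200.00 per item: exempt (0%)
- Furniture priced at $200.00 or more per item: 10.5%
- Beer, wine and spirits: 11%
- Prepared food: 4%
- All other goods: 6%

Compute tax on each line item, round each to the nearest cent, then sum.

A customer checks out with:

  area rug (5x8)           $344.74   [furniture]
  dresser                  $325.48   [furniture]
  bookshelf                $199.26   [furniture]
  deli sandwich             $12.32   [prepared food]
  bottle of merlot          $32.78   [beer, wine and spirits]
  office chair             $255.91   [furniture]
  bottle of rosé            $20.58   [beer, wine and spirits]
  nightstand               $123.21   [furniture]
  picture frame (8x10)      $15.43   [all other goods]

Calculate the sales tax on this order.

$104.54

Area rug (5x8) $344.74: furniture, $200.00 or more → 10.5% → $36.20
Dresser $325.48: furniture, $200.00 or more → 10.5% → $34.18
Bookshelf $199.26: furniture, under $200.00 → 0% → $0.00
Deli sandwich $12.32: prepared food → 4% → $0.49
Bottle of merlot $32.78: beer, wine and spirits → 11% → $3.61
Office chair $255.91: furniture, $200.00 or more → 10.5% → $26.87
Bottle of rosé $20.58: beer, wine and spirits → 11% → $2.26
Nightstand $123.21: furniture, under $200.00 → 0% → $0.00
Picture frame (8x10) $15.43: all other goods → 6% → $0.93
Total tax = $36.20 + $34.18 + $0.49 + $3.61 + $26.87 + $2.26 + $0.93 = $104.54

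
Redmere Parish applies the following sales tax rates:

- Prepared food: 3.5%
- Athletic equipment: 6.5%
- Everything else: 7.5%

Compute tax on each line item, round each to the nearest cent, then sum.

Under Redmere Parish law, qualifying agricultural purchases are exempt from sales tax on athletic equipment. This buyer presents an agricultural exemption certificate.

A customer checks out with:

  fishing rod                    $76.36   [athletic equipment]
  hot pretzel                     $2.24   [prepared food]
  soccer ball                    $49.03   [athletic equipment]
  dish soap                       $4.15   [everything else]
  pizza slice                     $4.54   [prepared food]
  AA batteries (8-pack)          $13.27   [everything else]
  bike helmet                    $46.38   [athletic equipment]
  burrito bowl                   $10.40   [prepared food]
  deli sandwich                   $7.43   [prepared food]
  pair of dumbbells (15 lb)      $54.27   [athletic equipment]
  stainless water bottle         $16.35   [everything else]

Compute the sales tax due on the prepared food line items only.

$0.86

Hot pretzel $2.24: prepared food → 3.5% → $0.08
Pizza slice $4.54: prepared food → 3.5% → $0.16
Burrito bowl $10.40: prepared food → 3.5% → $0.36
Deli sandwich $7.43: prepared food → 3.5% → $0.26
Tax on prepared food = $0.08 + $0.16 + $0.36 + $0.26 = $0.86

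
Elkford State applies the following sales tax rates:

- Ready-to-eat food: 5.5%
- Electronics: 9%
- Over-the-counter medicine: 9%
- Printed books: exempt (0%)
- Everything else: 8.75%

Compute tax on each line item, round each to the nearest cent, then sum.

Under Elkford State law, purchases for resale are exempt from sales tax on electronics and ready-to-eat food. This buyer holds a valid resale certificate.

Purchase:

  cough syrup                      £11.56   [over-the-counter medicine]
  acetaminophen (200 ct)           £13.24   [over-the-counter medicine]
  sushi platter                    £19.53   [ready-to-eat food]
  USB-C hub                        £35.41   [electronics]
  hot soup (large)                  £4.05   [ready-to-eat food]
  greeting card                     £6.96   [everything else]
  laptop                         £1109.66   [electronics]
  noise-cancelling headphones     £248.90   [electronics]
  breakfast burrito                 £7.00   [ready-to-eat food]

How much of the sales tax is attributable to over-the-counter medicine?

£2.23

Cough syrup £11.56: over-the-counter medicine → 9% → £1.04
Acetaminophen (200 ct) £13.24: over-the-counter medicine → 9% → £1.19
Tax on over-the-counter medicine = £1.04 + £1.19 = £2.23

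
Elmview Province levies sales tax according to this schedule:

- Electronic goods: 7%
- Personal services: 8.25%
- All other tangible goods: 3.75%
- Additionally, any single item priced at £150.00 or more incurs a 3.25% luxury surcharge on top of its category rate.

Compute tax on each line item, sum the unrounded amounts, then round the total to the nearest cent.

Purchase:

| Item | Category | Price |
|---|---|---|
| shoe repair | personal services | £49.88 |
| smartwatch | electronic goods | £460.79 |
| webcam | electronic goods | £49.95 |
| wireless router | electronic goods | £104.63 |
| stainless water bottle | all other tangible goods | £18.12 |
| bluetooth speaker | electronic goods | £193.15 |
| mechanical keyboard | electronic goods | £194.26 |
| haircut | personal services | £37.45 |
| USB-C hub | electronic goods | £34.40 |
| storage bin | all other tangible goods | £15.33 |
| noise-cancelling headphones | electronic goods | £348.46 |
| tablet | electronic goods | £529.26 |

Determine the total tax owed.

Shoe repair £49.88: personal services → 8.25% → £4.1151
Smartwatch £460.79: electronic goods → 7% + 3.25% surcharge = 10.25% → £47.230975
Webcam £49.95: electronic goods → 7% → £3.4965
Wireless router £104.63: electronic goods → 7% → £7.3241
Stainless water bottle £18.12: all other tangible goods → 3.75% → £0.6795
Bluetooth speaker £193.15: electronic goods → 7% + 3.25% surcharge = 10.25% → £19.797875
Mechanical keyboard £194.26: electronic goods → 7% + 3.25% surcharge = 10.25% → £19.91165
Haircut £37.45: personal services → 8.25% → £3.089625
USB-C hub £34.40: electronic goods → 7% → £2.408
Storage bin £15.33: all other tangible goods → 3.75% → £0.574875
Noise-cancelling headphones £348.46: electronic goods → 7% + 3.25% surcharge = 10.25% → £35.71715
Tablet £529.26: electronic goods → 7% + 3.25% surcharge = 10.25% → £54.24915
Unrounded tax sum = £198.5945 → £198.59

£198.59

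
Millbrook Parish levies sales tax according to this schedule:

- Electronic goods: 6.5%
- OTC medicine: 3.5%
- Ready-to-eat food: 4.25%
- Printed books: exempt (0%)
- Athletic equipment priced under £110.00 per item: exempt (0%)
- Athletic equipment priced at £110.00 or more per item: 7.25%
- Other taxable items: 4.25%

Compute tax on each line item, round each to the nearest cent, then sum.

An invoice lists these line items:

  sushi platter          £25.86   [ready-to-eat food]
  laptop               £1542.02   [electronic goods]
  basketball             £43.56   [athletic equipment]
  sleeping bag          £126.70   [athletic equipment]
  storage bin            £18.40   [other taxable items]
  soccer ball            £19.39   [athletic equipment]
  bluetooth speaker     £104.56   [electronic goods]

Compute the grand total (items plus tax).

£1998.59

Sushi platter £25.86: ready-to-eat food → 4.25% → £1.10
Laptop £1542.02: electronic goods → 6.5% → £100.23
Basketball £43.56: athletic equipment, under £110.00 → 0% → £0.00
Sleeping bag £126.70: athletic equipment, £110.00 or more → 7.25% → £9.19
Storage bin £18.40: other taxable items → 4.25% → £0.78
Soccer ball £19.39: athletic equipment, under £110.00 → 0% → £0.00
Bluetooth speaker £104.56: electronic goods → 6.5% → £6.80
Subtotal = £1880.49; tax = £118.10; total due = £1998.59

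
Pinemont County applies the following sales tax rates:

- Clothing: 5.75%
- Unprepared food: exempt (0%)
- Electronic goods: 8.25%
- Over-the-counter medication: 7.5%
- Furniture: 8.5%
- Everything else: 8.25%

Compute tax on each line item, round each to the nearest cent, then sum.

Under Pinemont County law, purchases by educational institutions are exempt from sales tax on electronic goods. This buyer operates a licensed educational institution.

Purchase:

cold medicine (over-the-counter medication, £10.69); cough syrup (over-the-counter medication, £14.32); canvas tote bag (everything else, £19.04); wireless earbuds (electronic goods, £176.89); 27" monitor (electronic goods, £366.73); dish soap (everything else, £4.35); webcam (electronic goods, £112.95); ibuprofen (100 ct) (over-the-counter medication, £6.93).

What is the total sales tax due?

£4.32

Cold medicine £10.69: over-the-counter medication → 7.5% → £0.80
Cough syrup £14.32: over-the-counter medication → 7.5% → £1.07
Canvas tote bag £19.04: everything else → 8.25% → £1.57
Wireless earbuds £176.89: electronic goods, buyer-exempt → 0% → £0.00
27" monitor £366.73: electronic goods, buyer-exempt → 0% → £0.00
Dish soap £4.35: everything else → 8.25% → £0.36
Webcam £112.95: electronic goods, buyer-exempt → 0% → £0.00
Ibuprofen (100 ct) £6.93: over-the-counter medication → 7.5% → £0.52
Total tax = £0.80 + £1.07 + £1.57 + £0.36 + £0.52 = £4.32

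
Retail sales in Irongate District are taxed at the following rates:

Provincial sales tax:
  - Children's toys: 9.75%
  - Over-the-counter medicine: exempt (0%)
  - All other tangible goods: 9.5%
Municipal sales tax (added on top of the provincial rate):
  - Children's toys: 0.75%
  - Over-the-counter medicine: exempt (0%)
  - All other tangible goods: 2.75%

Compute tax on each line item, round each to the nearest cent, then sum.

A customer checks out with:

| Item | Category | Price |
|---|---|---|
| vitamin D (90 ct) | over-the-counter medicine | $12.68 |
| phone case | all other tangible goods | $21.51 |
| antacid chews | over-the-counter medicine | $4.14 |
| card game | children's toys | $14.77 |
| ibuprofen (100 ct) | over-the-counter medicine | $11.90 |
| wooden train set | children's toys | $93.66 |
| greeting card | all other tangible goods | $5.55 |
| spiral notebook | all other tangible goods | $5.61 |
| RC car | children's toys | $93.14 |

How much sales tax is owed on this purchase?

$25.16

Vitamin D (90 ct) $12.68: over-the-counter medicine → 0% + 0% municipal = 0% → $0.00
Phone case $21.51: all other tangible goods → 9.5% + 2.75% municipal = 12.25% → $2.63
Antacid chews $4.14: over-the-counter medicine → 0% + 0% municipal = 0% → $0.00
Card game $14.77: children's toys → 9.75% + 0.75% municipal = 10.5% → $1.55
Ibuprofen (100 ct) $11.90: over-the-counter medicine → 0% + 0% municipal = 0% → $0.00
Wooden train set $93.66: children's toys → 9.75% + 0.75% municipal = 10.5% → $9.83
Greeting card $5.55: all other tangible goods → 9.5% + 2.75% municipal = 12.25% → $0.68
Spiral notebook $5.61: all other tangible goods → 9.5% + 2.75% municipal = 12.25% → $0.69
RC car $93.14: children's toys → 9.75% + 0.75% municipal = 10.5% → $9.78
Total tax = $2.63 + $1.55 + $9.83 + $0.68 + $0.69 + $9.78 = $25.16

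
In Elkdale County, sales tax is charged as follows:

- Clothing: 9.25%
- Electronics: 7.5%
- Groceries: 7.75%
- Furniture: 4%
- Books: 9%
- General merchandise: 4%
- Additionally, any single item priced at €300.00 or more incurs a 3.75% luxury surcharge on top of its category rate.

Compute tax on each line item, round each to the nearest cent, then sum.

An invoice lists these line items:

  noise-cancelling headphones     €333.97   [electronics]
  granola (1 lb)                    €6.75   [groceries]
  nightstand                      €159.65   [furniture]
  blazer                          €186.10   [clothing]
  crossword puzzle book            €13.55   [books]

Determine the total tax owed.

Noise-cancelling headphones €333.97: electronics → 7.5% + 3.75% surcharge = 11.25% → €37.57
Granola (1 lb) €6.75: groceries → 7.75% → €0.52
Nightstand €159.65: furniture → 4% → €6.39
Blazer €186.10: clothing → 9.25% → €17.21
Crossword puzzle book €13.55: books → 9% → €1.22
Total tax = €37.57 + €0.52 + €6.39 + €17.21 + €1.22 = €62.91

€62.91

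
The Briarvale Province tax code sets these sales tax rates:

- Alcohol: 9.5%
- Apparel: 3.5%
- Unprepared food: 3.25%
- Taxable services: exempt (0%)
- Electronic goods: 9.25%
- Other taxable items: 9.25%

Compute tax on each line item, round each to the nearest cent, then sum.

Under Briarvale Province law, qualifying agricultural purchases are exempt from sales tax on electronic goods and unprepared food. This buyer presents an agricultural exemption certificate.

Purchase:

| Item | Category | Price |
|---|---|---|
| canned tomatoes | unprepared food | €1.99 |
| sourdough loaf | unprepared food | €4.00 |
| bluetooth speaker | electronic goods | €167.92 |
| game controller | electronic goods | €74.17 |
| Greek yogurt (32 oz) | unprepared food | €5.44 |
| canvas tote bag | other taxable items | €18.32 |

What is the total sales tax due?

Canned tomatoes €1.99: unprepared food, buyer-exempt → 0% → €0.00
Sourdough loaf €4.00: unprepared food, buyer-exempt → 0% → €0.00
Bluetooth speaker €167.92: electronic goods, buyer-exempt → 0% → €0.00
Game controller €74.17: electronic goods, buyer-exempt → 0% → €0.00
Greek yogurt (32 oz) €5.44: unprepared food, buyer-exempt → 0% → €0.00
Canvas tote bag €18.32: other taxable items → 9.25% → €1.69
Total tax = €1.69

€1.69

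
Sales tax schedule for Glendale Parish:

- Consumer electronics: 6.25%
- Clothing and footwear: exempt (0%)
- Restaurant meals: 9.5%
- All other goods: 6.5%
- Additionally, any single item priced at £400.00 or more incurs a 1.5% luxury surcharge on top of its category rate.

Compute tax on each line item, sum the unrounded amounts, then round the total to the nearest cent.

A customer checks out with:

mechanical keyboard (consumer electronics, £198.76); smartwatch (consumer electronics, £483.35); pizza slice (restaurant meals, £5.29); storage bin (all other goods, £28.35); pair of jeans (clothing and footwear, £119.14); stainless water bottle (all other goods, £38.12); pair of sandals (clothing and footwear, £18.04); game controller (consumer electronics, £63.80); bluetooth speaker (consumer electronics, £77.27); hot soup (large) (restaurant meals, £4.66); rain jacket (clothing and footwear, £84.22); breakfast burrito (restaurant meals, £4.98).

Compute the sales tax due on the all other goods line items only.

£4.32

Storage bin £28.35: all other goods → 6.5% → £1.84275
Stainless water bottle £38.12: all other goods → 6.5% → £2.4778
Tax on all other goods: unrounded sum = £4.32055 → £4.32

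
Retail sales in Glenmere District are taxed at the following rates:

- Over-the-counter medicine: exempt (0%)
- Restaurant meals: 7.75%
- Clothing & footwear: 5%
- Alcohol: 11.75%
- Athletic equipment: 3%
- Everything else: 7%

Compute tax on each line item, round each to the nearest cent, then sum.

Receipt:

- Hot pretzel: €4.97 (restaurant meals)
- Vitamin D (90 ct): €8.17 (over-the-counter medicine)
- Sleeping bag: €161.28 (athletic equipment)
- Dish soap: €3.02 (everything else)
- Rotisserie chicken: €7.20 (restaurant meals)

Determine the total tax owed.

Hot pretzel €4.97: restaurant meals → 7.75% → €0.39
Vitamin D (90 ct) €8.17: over-the-counter medicine → 0% → €0.00
Sleeping bag €161.28: athletic equipment → 3% → €4.84
Dish soap €3.02: everything else → 7% → €0.21
Rotisserie chicken €7.20: restaurant meals → 7.75% → €0.56
Total tax = €0.39 + €4.84 + €0.21 + €0.56 = €6.00

€6.00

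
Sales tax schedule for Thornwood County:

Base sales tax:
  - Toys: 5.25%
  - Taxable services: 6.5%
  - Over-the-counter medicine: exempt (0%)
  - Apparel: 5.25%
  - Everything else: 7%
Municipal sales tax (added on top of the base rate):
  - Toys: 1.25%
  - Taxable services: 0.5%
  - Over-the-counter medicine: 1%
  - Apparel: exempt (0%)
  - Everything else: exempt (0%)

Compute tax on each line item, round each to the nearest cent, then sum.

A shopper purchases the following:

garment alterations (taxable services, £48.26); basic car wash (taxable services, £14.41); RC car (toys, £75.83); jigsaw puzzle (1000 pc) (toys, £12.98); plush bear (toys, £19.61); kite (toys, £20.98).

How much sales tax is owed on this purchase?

£12.79

Garment alterations £48.26: taxable services → 6.5% + 0.5% municipal = 7% → £3.38
Basic car wash £14.41: taxable services → 6.5% + 0.5% municipal = 7% → £1.01
RC car £75.83: toys → 5.25% + 1.25% municipal = 6.5% → £4.93
Jigsaw puzzle (1000 pc) £12.98: toys → 5.25% + 1.25% municipal = 6.5% → £0.84
Plush bear £19.61: toys → 5.25% + 1.25% municipal = 6.5% → £1.27
Kite £20.98: toys → 5.25% + 1.25% municipal = 6.5% → £1.36
Total tax = £3.38 + £1.01 + £4.93 + £0.84 + £1.27 + £1.36 = £12.79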